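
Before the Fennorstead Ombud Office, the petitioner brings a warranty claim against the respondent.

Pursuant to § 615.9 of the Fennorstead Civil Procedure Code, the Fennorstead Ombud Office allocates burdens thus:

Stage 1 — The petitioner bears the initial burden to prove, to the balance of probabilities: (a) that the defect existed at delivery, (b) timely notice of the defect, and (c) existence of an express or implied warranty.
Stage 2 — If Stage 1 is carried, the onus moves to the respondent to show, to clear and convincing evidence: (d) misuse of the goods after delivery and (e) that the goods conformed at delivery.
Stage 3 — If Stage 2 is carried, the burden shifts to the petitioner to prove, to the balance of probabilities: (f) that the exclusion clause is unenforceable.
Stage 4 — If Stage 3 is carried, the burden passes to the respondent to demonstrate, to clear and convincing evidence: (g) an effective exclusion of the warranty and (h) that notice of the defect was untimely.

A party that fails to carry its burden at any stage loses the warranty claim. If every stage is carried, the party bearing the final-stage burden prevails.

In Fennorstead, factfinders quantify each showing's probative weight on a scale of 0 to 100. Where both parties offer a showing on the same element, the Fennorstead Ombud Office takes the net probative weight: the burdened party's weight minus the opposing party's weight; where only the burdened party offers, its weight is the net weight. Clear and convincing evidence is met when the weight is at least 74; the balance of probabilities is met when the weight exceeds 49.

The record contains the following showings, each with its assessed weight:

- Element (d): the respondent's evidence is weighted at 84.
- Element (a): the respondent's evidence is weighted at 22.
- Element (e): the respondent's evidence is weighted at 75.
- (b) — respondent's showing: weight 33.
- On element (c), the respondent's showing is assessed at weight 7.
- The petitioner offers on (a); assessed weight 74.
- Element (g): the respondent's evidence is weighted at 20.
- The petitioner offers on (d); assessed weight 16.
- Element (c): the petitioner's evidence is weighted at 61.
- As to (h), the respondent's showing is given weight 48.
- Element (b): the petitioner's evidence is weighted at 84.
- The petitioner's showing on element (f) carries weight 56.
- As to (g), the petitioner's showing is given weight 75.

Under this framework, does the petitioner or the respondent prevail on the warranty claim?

petitioner

At Stage 1 the petitioner must meet the balance of probabilities (weight exceeds 49): on (a) the weight is 74 less the opposing 22 gives net 52, > 49, so (a) meets the standard; on (b) the weight is 84 less the opposing 33 gives net 51, which does exceed 49, so (b) meets the standard; on (c) the weight is 61 less the opposing 7 gives net 54, which does exceed 49, so (c) meets the standard.
  Stage 1 is satisfied; the onus moves to the respondent.
At Stage 2 the respondent must meet clear and convincing evidence (weight is at least 74): on (d) the weight is 84 less the opposing 16 gives net 68, < 74, so (d) does not meet the standard; on (e) the weight is 75, ≥ 74, so (e) meets the standard.
  The respondent does not carry Stage 2.
The petitioner prevails.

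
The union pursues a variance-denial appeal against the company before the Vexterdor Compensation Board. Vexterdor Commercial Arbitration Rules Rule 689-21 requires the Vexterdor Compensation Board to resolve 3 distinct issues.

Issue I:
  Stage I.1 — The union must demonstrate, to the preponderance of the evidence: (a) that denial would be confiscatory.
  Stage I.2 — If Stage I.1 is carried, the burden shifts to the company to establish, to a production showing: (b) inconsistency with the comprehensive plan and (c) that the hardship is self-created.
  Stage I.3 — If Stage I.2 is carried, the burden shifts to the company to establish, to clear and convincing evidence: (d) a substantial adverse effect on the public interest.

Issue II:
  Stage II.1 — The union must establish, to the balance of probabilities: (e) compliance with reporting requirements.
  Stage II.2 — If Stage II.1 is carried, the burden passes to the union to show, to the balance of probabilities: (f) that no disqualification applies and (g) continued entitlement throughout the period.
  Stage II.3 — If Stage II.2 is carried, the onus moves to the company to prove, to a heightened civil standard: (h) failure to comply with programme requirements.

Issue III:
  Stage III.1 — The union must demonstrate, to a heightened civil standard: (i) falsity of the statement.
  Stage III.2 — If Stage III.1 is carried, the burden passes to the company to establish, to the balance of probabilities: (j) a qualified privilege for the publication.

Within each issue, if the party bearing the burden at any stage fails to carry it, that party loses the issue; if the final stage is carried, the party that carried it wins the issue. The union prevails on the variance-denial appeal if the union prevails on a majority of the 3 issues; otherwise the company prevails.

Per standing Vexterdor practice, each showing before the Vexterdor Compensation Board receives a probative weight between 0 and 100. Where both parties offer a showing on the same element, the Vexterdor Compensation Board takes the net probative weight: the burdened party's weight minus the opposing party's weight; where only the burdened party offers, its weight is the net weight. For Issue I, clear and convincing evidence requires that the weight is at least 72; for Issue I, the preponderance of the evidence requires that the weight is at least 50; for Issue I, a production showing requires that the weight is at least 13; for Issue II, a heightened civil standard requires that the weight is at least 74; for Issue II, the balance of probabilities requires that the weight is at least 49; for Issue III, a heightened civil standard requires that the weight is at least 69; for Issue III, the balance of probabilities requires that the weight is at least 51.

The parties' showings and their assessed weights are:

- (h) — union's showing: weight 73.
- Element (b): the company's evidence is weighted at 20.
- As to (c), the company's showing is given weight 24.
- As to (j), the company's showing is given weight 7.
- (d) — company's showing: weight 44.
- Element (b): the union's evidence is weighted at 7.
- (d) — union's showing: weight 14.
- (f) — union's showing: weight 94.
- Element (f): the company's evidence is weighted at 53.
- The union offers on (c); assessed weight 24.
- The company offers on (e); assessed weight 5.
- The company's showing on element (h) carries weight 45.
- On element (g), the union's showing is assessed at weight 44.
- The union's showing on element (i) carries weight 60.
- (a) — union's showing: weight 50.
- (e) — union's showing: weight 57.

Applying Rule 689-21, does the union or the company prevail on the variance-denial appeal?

company

— Issue I —
Stage I.1 (union, the preponderance of the evidence, weight is at least 50): (a) 50 ≥ 50 — meets.
  Stage I.1 carried; the burden shifts to the company.
Stage I.2 (company, a production showing, weight is at least 13): (b) net 20−7=13 ≥ 13 — meets; (c) net 24−24=0 < 13 — fails.
  The company does not carry Stage I.2.
The analysis ends at Stage I.2; the union prevails on this issue.
— Issue II —
At Stage II.1 the union must meet the balance of probabilities (weight is at least 49): on (e) the weight is 57 less the opposing 5 gives net 52, which does reach 49, so (e) meets the standard.
  Stage II.1 carried; the burden remains with the union.
At Stage II.2 the union must meet the balance of probabilities (weight is at least 49): on (f) the weight is 94 less the opposing 53 gives net 41, < 49, so (f) does not meet the standard; on (g) the weight is 44, < 49, so (g) does not meet the standard.
  Not every element is met, so the union fails to carry Stage II.2.
So the company prevails on this issue.
— Issue III —
At Stage III.1 the union must meet a heightened civil standard (weight is at least 69): on (i) the weight is 60, < 69, so (i) does not meet the standard.
  Not every element is met, so the union fails to carry Stage III.1.
So the company prevails on this issue.
Per-issue: Issue I → union; Issue II → company; Issue III → company. The union must prevail on a majority of issues; overall, the company prevails.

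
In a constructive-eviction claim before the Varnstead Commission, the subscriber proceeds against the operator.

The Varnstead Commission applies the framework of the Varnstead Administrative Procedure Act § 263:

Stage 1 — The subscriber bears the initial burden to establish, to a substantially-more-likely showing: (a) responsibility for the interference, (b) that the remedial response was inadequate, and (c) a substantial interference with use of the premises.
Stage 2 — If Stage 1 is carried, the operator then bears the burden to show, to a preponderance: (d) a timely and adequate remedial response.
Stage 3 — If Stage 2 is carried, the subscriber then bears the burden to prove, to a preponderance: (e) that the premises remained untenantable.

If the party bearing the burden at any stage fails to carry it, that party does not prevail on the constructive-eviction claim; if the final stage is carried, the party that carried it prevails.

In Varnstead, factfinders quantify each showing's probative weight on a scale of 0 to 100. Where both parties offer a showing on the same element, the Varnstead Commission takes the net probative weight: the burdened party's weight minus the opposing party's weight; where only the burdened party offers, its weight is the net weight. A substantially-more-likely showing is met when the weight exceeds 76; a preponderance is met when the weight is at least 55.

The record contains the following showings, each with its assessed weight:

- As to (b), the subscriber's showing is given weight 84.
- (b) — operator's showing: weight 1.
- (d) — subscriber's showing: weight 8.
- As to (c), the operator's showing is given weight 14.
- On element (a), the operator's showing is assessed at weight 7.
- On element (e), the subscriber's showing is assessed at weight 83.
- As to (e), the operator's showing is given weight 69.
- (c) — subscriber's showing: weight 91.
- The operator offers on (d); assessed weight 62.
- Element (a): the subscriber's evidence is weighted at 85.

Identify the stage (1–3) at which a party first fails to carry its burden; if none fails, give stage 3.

At Stage 1 the subscriber must meet a substantially-more-likely showing (weight exceeds 76): on (a) the weight is 85 less the opposing 7 gives net 78, which does exceed 76, so (a) meets the standard; on (b) the weight is 84 less the opposing 1 gives net 83, which does exceed 76, so (b) meets the standard; on (c) the weight is 91 less the opposing 14 gives net 77, which does exceed 76, so (c) meets the standard.
  Stage 1 carried; the burden shifts to the operator.
At Stage 2 the operator must meet a preponderance (weight is at least 55): on (d) the weight is 62 less the opposing 8 gives net 54, < 55, so (d) does not meet the standard.
  Not every element is met, so the operator fails to carry Stage 2.
The subscriber prevails.

stage 2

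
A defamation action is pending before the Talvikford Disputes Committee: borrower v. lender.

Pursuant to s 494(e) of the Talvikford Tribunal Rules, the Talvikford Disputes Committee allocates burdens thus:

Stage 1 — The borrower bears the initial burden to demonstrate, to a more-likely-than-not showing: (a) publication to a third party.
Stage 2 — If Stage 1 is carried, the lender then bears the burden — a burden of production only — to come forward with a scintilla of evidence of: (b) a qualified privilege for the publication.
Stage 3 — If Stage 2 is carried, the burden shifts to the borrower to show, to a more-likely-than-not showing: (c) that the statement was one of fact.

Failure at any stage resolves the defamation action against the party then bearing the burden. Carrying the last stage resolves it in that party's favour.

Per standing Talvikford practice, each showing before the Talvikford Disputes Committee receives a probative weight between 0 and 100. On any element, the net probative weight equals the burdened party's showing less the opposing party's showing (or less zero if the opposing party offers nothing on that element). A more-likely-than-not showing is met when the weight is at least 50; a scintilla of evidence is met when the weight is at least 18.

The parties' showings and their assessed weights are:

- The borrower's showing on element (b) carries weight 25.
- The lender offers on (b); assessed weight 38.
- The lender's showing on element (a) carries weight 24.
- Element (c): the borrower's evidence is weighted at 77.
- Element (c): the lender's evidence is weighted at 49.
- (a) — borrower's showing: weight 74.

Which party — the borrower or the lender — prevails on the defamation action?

Stage 1 — burden on borrower; standard: a more-likely-than-not showing (weight is at least 50).
    (a): 74 − 24 = 50 ≥ 50 [met]
  The borrower carries Stage 1; the lender now bears the burden.
Stage 2 — burden on lender; standard: a scintilla of evidence (weight is at least 18).
    (b): 38 − 25 = 13 < 18 [not met]
  Stage 2 not carried; the lender fails its burden.
So the borrower prevails.

borrower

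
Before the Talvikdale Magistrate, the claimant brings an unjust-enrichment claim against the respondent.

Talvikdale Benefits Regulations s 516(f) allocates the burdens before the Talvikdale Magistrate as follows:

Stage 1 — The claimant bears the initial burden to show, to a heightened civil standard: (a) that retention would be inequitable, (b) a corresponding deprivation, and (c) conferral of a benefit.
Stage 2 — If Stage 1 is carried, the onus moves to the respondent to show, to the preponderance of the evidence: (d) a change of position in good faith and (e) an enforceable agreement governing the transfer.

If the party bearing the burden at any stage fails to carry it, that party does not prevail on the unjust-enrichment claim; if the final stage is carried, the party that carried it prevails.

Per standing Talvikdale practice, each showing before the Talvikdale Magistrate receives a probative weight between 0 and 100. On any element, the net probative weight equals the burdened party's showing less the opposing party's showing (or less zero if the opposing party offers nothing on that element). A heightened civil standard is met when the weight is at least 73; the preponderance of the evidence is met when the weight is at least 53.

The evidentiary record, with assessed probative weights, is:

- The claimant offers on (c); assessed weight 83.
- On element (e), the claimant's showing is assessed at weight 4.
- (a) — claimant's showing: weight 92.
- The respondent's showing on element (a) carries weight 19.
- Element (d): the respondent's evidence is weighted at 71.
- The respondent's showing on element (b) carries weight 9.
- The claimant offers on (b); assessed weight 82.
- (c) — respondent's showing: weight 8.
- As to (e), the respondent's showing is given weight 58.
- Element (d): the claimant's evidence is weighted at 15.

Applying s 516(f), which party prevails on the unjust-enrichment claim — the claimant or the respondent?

respondent

At Stage 1 the claimant must meet a heightened civil standard (weight is at least 73): on (a) the weight is 92 less the opposing 19 gives net 73, ≥ 73, so (a) meets the standard; on (b) the weight is 82 less the opposing 9 gives net 73, which does reach 73, so (b) meets the standard; on (c) the weight is 83 less the opposing 8 gives net 75, which does reach 73, so (c) meets the standard.
  All elements met. The burden passes to the respondent.
At Stage 2 the respondent must meet the preponderance of the evidence (weight is at least 53): on (d) the weight is 71 less the opposing 15 gives net 56, ≥ 53, so (d) meets the standard; on (e) the weight is 58 less the opposing 4 gives net 54, which does reach 53, so (e) meets the standard.
  Stage 2 carried; the final stage is satisfied.
All stages carried — the respondent prevails.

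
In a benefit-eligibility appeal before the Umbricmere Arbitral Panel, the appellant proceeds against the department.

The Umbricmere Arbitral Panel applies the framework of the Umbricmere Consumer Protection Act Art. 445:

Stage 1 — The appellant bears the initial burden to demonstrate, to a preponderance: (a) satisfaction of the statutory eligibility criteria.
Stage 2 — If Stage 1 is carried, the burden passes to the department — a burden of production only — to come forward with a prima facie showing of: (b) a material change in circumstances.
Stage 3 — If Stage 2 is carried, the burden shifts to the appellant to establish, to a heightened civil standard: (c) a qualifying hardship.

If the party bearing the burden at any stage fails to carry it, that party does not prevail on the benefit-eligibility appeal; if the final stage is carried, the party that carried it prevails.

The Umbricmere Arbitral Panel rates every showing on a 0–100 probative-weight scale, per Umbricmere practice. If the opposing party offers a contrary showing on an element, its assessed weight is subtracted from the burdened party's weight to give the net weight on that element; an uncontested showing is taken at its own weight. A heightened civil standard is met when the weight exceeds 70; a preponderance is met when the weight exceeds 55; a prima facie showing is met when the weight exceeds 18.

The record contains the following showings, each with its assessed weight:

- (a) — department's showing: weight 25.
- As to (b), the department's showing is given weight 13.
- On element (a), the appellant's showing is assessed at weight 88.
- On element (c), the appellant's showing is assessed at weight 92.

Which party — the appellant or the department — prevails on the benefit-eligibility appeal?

appellant

Stage 1 — burden on appellant; standard: a preponderance (weight exceeds 55).
    (a): 88 − 25 = 63 > 55 [met]
  Stage 1 carried; the burden shifts to the department.
Stage 2 — burden on department; standard: a prima facie showing (weight exceeds 18).
    (b): 13 ≤ 18 [not met]
  The department does not carry Stage 2.
So the appellant prevails.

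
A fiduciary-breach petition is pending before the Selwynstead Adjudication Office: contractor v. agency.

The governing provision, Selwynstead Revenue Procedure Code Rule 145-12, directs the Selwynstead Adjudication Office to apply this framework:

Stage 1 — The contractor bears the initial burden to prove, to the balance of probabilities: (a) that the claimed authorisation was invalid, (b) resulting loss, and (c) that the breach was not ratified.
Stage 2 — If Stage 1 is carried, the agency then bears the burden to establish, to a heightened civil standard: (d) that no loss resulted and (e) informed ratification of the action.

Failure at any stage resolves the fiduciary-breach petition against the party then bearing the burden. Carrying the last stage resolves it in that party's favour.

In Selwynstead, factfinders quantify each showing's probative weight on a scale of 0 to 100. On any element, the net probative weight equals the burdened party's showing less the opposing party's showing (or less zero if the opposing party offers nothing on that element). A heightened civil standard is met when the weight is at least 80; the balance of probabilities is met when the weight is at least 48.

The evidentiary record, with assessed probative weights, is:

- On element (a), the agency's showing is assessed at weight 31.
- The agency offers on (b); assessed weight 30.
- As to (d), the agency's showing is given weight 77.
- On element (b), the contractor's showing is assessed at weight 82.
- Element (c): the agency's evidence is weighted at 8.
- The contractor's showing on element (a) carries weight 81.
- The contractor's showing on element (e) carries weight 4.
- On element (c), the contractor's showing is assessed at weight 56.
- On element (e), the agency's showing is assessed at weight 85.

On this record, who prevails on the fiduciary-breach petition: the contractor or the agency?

contractor

At Stage 1 the contractor must meet the balance of probabilities (weight is at least 48): on (a) the weight is 81 less the opposing 31 gives net 50, which does reach 48, so (a) meets the standard; on (b) the weight is 82 less the opposing 30 gives net 52, ≥ 48, so (b) meets the standard; on (c) the weight is 56 less the opposing 8 gives net 48, ≥ 48, so (c) meets the standard.
  Stage 1 carried; the burden shifts to the agency.
At Stage 2 the agency must meet a heightened civil standard (weight is at least 80): on (d) the weight is 77, < 80, so (d) does not meet the standard; on (e) the weight is 85 less the opposing 4 gives net 81, which does reach 80, so (e) meets the standard.
  Stage 2 not carried; the agency fails its burden.
The analysis ends at Stage 2; the contractor prevails.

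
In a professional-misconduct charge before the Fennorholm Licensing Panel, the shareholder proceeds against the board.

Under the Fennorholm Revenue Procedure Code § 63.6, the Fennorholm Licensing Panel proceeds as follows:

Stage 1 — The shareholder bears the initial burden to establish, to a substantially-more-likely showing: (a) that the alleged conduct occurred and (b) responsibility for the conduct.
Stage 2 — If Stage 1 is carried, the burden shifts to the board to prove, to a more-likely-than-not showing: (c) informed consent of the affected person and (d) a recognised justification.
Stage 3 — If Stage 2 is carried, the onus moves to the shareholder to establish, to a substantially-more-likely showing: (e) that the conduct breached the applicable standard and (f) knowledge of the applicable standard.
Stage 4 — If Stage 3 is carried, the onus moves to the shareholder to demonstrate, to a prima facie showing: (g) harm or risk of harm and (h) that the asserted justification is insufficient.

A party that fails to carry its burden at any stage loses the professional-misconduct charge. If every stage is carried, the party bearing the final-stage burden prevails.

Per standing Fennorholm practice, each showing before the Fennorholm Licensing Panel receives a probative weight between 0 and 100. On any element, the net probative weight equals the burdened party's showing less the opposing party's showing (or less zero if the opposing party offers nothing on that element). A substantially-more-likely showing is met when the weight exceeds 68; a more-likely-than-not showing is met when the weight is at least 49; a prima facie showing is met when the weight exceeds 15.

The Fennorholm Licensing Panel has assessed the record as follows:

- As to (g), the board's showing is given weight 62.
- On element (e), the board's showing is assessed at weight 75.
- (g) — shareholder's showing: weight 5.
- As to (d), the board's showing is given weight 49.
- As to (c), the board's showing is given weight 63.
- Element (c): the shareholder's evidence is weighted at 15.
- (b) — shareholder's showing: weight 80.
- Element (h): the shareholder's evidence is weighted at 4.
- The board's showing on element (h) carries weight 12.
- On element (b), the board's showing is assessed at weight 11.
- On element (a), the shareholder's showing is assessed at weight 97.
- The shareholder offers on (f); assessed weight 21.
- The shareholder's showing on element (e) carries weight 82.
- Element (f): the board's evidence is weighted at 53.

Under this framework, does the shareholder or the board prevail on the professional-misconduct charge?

shareholder

Stage 1 — burden on shareholder; standard: a substantially-more-likely showing (weight exceeds 68).
    (a): 97 > 68 [met]
    (b): 80 − 11 = 69 > 68 [met]
  Stage 1 is satisfied; the onus moves to the board.
Stage 2 — burden on board; standard: a more-likely-than-not showing (weight is at least 49).
    (c): 63 − 15 = 48 < 49 [not met]
    (d): 49 ≥ 49 [met]
  Stage 2 not carried; the board fails its burden.
So the shareholder prevails.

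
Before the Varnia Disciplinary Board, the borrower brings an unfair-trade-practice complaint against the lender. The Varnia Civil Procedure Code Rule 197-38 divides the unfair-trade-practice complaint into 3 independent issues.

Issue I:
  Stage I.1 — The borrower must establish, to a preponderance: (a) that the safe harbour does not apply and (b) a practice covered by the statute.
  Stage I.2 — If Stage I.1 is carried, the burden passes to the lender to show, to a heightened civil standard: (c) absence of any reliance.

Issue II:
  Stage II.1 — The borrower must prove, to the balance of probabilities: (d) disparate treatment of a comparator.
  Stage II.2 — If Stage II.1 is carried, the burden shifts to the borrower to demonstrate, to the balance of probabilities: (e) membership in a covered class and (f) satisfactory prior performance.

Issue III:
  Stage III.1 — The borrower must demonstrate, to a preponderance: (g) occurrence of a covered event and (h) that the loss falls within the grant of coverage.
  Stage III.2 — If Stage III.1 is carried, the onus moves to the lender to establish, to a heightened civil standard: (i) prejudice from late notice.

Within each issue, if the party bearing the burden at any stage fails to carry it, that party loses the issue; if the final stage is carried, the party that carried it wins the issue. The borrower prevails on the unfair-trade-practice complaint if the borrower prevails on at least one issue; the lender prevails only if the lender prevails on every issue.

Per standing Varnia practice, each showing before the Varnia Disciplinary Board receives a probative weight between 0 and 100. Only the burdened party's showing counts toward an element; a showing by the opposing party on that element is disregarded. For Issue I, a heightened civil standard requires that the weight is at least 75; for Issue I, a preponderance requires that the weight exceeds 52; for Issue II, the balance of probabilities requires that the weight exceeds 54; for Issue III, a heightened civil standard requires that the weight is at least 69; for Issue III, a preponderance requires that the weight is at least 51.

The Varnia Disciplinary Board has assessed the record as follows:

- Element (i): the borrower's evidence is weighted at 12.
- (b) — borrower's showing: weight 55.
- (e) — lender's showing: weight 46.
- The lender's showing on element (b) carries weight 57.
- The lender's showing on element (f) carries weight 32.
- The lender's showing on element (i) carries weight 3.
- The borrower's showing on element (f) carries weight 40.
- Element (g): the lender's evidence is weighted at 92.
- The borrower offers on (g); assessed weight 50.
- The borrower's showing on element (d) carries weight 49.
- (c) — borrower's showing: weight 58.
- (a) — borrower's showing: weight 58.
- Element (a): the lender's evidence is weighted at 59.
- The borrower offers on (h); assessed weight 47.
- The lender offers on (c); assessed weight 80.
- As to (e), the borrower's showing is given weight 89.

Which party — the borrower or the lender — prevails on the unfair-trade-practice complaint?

lender

— Issue I —
Stage I.1 (borrower, a preponderance, weight exceeds 52): (a) 58 (lender's 59 disregarded) > 52 — meets; (b) 55 (lender's 57 disregarded) > 52 — meets.
  Stage I.1 is satisfied; the onus moves to the lender.
Stage I.2 (lender, a heightened civil standard, weight is at least 75): (c) 80 (borrower's 58 disregarded) ≥ 75 — meets.
  The lender carries the last stage.
With every stage satisfied, the lender prevails on this issue.
— Issue II —
Stage II.1 (borrower, the balance of probabilities, weight exceeds 54): (d) 49 ≤ 54 — fails.
  Not every element is met, so the borrower fails to carry Stage II.1.
The analysis ends at Stage II.1; the lender prevails on this issue.
— Issue III —
Stage III.1 — burden on borrower; standard: a preponderance (weight is at least 51).
    (g): 50 (lender's 92 disregarded) < 51 [not met]
    (h): 47 < 51 [not met]
  Stage III.1 not carried; the borrower fails its burden.
The analysis ends at Stage III.1; the lender prevails on this issue.
Per-issue: Issue I → lender; Issue II → lender; Issue III → lender. The borrower must prevail on at least one issue; overall, the lender prevails.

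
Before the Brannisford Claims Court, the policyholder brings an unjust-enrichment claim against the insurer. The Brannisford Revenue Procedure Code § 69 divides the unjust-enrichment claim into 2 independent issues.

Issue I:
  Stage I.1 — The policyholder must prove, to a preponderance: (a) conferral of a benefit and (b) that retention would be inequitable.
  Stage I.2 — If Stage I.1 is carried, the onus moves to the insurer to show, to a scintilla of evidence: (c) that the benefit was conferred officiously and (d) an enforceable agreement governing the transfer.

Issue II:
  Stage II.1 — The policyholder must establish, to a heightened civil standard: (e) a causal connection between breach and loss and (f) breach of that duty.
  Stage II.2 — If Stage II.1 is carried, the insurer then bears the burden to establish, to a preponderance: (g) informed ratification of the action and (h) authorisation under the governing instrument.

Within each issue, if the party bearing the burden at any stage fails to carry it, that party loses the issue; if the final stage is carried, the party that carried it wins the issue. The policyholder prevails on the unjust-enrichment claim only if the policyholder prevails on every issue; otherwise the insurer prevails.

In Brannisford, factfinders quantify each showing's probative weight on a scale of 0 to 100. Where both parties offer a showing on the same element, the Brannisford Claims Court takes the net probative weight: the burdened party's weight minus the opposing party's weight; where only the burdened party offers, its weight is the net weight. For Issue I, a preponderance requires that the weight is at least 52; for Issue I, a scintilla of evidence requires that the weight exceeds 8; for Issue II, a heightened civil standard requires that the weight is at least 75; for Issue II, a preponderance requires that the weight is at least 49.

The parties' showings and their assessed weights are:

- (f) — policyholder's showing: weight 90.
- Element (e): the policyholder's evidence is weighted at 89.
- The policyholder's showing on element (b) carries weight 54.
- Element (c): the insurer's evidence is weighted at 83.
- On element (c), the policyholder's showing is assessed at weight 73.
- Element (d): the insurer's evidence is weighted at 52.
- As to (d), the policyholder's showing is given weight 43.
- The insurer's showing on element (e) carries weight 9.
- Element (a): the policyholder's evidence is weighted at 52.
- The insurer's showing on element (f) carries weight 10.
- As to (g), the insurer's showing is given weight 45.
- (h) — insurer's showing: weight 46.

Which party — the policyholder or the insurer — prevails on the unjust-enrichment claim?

insurer

— Issue I —
At Stage I.1 the policyholder must meet a preponderance (weight is at least 52): on (a) the weight is 52, ≥ 52, so (a) meets the standard; on (b) the weight is 54, which does reach 52, so (b) meets the standard.
  Stage I.1 is satisfied; the onus moves to the insurer.
At Stage I.2 the insurer must meet a scintilla of evidence (weight exceeds 8): on (c) the weight is 83 less the opposing 73 gives net 10, > 8, so (c) meets the standard; on (d) the weight is 52 less the opposing 43 gives net 9, > 8, so (d) meets the standard.
  Stage I.2 carried; the final stage is satisfied.
All stages carried — the insurer prevails on this issue.
— Issue II —
Stage II.1 — burden on policyholder; standard: a heightened civil standard (weight is at least 75).
    (e): 89 − 9 = 80 ≥ 75 [met]
    (f): 90 − 10 = 80 ≥ 75 [met]
  Stage II.1 is satisfied; the onus moves to the insurer.
Stage II.2 — burden on insurer; standard: a preponderance (weight is at least 49).
    (g): 45 < 49 [not met]
    (h): 46 < 49 [not met]
  Not every element is met, so the insurer fails to carry Stage II.2.
So the policyholder prevails on this issue.
Per-issue: Issue I → insurer; Issue II → policyholder. The policyholder must prevail on every issue; overall, the insurer prevails.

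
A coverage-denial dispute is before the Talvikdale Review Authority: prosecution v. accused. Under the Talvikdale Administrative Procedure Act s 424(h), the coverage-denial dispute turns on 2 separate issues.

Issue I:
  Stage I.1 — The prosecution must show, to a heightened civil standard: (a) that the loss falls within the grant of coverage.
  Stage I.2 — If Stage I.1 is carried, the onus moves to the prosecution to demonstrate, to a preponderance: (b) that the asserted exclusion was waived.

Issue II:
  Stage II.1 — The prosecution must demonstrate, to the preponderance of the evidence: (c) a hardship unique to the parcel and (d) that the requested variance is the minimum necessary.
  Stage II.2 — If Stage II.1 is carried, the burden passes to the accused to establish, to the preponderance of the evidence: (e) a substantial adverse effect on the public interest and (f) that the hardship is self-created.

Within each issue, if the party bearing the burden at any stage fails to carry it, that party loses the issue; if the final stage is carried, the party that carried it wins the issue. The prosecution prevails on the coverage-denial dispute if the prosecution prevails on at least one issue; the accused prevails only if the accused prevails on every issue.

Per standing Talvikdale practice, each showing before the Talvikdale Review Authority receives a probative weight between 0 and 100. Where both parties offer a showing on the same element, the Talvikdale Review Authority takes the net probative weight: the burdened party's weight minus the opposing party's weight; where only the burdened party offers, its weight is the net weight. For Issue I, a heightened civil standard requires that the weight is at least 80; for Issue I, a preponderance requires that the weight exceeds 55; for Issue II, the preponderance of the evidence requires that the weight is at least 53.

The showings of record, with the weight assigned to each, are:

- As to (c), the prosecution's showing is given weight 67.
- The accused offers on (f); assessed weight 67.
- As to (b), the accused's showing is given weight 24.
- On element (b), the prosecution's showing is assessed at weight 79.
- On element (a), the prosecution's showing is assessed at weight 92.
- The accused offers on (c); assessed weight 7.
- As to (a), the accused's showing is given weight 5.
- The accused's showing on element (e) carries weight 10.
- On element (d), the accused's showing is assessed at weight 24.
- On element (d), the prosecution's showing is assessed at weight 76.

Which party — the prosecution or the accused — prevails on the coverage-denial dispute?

— Issue I —
Stage I.1 — burden on prosecution; standard: a heightened civil standard (weight is at least 80).
    (a): 92 − 5 = 87 ≥ 80 [met]
  All elements met. The prosecution retains the burden for Stage I.2.
Stage I.2 — burden on prosecution; standard: a preponderance (weight exceeds 55).
    (b): 79 − 24 = 55 ≤ 55 [not met]
  Stage I.2 not carried; the prosecution fails its burden.
The analysis ends at Stage I.2; the accused prevails on this issue.
— Issue II —
Stage II.1 (prosecution, the preponderance of the evidence, weight is at least 53): (c) net 67−7=60 ≥ 53 — meets; (d) net 76−24=52 < 53 — fails.
  Not every element is met, so the prosecution fails to carry Stage II.1.
The analysis ends at Stage II.1; the accused prevails on this issue.
Per-issue: Issue I → accused; Issue II → accused. The prosecution must prevail on at least one issue; overall, the accused prevails.

accused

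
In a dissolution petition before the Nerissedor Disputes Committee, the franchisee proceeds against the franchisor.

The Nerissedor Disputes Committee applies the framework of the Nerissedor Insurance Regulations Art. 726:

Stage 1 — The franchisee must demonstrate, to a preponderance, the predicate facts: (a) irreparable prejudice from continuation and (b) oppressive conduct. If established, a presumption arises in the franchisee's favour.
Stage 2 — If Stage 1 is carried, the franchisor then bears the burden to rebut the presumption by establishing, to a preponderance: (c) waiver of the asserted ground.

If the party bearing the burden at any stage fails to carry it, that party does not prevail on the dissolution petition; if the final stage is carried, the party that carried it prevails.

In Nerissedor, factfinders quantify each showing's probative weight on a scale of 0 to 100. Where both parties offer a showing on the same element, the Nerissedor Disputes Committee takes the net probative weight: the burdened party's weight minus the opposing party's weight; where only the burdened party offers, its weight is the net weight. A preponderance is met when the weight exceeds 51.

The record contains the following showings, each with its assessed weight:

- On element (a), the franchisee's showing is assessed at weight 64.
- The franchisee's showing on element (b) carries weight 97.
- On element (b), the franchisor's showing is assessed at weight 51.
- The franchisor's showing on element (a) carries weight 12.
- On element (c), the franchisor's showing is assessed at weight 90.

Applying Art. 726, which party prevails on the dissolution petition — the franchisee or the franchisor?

franchisor

Stage 1 — burden on franchisee; standard: a preponderance (weight exceeds 51).
    (a): 64 − 12 = 52 > 51 [met]
    (b): 97 − 51 = 46 ≤ 51 [not met]
  Not every element is met, so the franchisee fails to carry Stage 1.
The analysis ends at Stage 1; the franchisor prevails.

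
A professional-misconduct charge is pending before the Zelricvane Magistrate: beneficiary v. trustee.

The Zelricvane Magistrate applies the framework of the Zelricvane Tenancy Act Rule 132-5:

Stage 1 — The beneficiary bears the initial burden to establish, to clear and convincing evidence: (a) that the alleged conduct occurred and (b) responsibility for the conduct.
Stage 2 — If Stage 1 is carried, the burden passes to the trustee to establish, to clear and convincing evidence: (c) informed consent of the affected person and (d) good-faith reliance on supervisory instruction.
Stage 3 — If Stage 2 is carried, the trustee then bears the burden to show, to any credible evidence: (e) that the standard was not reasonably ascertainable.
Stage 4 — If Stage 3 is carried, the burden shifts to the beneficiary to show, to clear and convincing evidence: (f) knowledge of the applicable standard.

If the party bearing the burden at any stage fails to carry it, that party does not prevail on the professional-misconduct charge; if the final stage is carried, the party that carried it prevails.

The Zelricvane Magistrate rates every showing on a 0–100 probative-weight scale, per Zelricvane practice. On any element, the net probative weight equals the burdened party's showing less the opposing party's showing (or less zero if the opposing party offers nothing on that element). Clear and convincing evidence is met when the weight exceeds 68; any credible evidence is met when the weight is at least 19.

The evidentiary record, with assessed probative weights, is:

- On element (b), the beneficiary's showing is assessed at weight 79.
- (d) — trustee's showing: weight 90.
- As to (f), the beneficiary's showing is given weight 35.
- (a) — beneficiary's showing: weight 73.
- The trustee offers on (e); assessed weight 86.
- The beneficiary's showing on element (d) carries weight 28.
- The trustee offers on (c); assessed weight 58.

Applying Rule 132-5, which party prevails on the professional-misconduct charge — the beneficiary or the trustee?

beneficiary

Stage 1 (beneficiary, clear and convincing evidence, weight exceeds 68): (a) 73 > 68 — meets; (b) 79 > 68 — meets.
  All elements met. The burden passes to the trustee.
Stage 2 (trustee, clear and convincing evidence, weight exceeds 68): (c) 58 ≤ 68 — fails; (d) net 90−28=62 ≤ 68 — fails.
  The trustee does not carry Stage 2.
The analysis ends at Stage 2; the beneficiary prevails.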